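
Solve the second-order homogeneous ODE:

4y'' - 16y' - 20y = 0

Characteristic equation: 4r² - 16r - 20 = 0
Divide by 4: r² - 4r - 5 = 0
Roots: r = 5, -1 (distinct real)
General solution: y = C₁e^(5x) + C₂e^(-x)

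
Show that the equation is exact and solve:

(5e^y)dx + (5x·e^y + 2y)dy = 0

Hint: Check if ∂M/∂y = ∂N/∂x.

Verify exactness: ∂M/∂y = ∂N/∂x ✓
Find F(x,y) such that ∂F/∂x = M, ∂F/∂y = N
Solution: 5x·e^y + y² = C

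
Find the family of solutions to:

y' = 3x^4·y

Separating variables and integrating:
ln|y| = 3x^5/5 + C

General solution: y = Ce^(3x^5/5)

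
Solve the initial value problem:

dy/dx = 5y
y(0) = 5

General solution: y = Ce^(5x)
Applying IC y(0) = 5:
Particular solution: y = 5e^(5x)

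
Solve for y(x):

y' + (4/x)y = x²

Using integrating factor method:

General solution: y = (1/7)x^3 + Cx^(-4)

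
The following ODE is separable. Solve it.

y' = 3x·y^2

Separating variables and integrating:
-1/y = 3x^2/2 + C

General solution: y^-1 = (-3/2)x^2 + C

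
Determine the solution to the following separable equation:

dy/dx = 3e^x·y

Separating variables and integrating:
ln|y| = 3e^x + C

General solution: y = Ce^(3e^x)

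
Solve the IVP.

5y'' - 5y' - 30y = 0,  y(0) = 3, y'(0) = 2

General solution: y = C₁e^(3x) + C₂e^(-2x)
Applying ICs: C₁ = 8/5, C₂ = 7/5
Particular solution: y = (8/5)e^(3x) + (7/5)e^(-2x)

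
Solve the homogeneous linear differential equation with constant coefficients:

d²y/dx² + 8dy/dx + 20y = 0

Characteristic equation: r² + 8r + 20 = 0
Roots: r = -4 ± 2i (complex conjugates)
General solution: y = e^(-4x)(C₁cos(2x) + C₂sin(2x))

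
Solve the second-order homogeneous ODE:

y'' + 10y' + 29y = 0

Characteristic equation: r² + 10r + 29 = 0
Roots: r = -5 ± 2i (complex conjugates)
General solution: y = e^(-5x)(C₁cos(2x) + C₂sin(2x))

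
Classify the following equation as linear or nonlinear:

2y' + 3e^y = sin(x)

Nonlinear (e^y is nonlinear in y)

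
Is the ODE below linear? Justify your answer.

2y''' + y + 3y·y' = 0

No. Nonlinear (product y·y')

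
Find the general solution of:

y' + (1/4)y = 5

Using integrating factor method:

General solution: y = 20 + Ce^(-x/4)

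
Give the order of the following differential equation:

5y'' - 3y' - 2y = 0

The order is 2 (highest derivative is of order 2).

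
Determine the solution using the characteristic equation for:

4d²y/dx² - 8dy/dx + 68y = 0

Characteristic equation: 4r² - 8r + 68 = 0
Divide by 4: r² - 2r + 17 = 0
Roots: r = 1 ± 4i (complex conjugates)
General solution: y = e^x(C₁cos(4x) + C₂sin(4x))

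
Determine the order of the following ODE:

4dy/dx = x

The order is 1 (highest derivative is of order 1).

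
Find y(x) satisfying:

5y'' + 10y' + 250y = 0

Characteristic equation: 5r² + 10r + 250 = 0
Divide by 5: r² + 2r + 50 = 0
Roots: r = -1 ± 7i (complex conjugates)
General solution: y = e^(-x)(C₁cos(7x) + C₂sin(7x))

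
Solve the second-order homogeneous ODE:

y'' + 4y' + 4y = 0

Characteristic equation: r² + 4r + 4 = 0
Factored: (r + 2)² = 0
Repeated root: r = -2
General solution: y = (C₁ + C₂x)e^(-2x)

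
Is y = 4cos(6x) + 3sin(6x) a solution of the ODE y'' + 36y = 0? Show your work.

Verification:
y'' = -144cos(6x) - 108sin(6x)
y'' + 36y = 0 ✓

Yes, it is a solution.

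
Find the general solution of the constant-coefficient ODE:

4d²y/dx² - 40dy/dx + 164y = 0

Characteristic equation: 4r² - 40r + 164 = 0
Divide by 4: r² - 10r + 41 = 0
Roots: r = 5 ± 4i (complex conjugates)
General solution: y = e^(5x)(C₁cos(4x) + C₂sin(4x))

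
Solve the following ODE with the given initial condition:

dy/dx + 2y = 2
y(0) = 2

General solution: y = 1 + Ce^(-2x)
Applying y(0) = 2: C = 2 - 1 = 1
Particular solution: y = 1 + e^(-2x)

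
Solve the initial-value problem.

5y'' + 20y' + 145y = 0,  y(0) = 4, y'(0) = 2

General solution: y = e^(-2x)(C₁cos(5x) + C₂sin(5x))
Complex roots r = -2 ± 5i
Applying ICs: C₁ = 4, C₂ = 2
Particular solution: y = e^(-2x)(4cos(5x) + 2sin(5x))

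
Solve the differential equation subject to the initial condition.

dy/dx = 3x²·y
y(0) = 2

General solution: y = Ce^(x³)
Applying IC y(0) = 2:
Particular solution: y = 2e^(x³)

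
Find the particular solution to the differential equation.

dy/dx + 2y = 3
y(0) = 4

General solution: y = 3/2 + Ce^(-2x)
Applying y(0) = 4: C = 4 - 3/2 = 5/2
Particular solution: y = 3/2 + (5/2)e^(-2x)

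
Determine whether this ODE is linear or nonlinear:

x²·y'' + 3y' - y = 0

Linear (y and its derivatives appear to the first power only, no products of y terms)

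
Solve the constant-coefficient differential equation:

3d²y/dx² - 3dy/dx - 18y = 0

Characteristic equation: 3r² - 3r - 18 = 0
Divide by 3: r² - r - 6 = 0
Roots: r = 3, -2 (distinct real)
General solution: y = C₁e^(3x) + C₂e^(-2x)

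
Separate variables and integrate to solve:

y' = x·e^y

Separating variables and integrating:
-e^(-y) = x²/2 + C

General solution: y = -ln(C - x²/2)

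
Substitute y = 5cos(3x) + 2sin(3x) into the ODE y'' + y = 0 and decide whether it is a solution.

Verification:
y'' = -45cos(3x) - 18sin(3x)
y'' + y ≠ 0 (frequency mismatch: got 9 instead of 1)

No, it is not a solution.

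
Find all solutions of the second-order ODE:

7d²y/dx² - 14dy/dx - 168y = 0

Characteristic equation: 7r² - 14r - 168 = 0
Divide by 7: r² - 2r - 24 = 0
Roots: r = 6, -4 (distinct real)
General solution: y = C₁e^(6x) + C₂e^(-4x)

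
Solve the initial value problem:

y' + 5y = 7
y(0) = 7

General solution: y = 7/5 + Ce^(-5x)
Applying y(0) = 7: C = 7 - 7/5 = 28/5
Particular solution: y = 7/5 + (28/5)e^(-5x)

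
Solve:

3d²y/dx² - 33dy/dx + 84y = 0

Characteristic equation: 3r² - 33r + 84 = 0
Divide by 3: r² - 11r + 28 = 0
Roots: r = 7, 4 (distinct real)
General solution: y = C₁e^(7x) + C₂e^(4x)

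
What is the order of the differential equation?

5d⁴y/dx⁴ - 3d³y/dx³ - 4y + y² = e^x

The order is 4 (highest derivative is of order 4).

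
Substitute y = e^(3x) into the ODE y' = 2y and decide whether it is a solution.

Verification:
y = e^(3x)
y' = 3e^(3x)
But 2y = 2e^(3x)
y' ≠ 2y — the derivative does not match

No, it is not a solution.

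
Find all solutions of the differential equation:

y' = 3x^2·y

Separating variables and integrating:
ln|y| = x^3 + C

General solution: y = Ce^(x^3)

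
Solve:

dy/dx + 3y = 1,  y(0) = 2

General solution: y = 1/3 + Ce^(-3x)
Applying y(0) = 2: C = 2 - 1/3 = 5/3
Particular solution: y = 1/3 + (5/3)e^(-3x)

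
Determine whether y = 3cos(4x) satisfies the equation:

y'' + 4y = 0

Verification:
y'' = -48cos(4x)
y'' + 4y ≠ 0 (frequency mismatch: got 16 instead of 4)

No, it is not a solution.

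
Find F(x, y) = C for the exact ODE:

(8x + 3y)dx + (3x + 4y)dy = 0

Verify exactness: ∂M/∂y = ∂N/∂x ✓
Find F(x,y) such that ∂F/∂x = M, ∂F/∂y = N
Solution: 4x² + 3xy + 2y² = C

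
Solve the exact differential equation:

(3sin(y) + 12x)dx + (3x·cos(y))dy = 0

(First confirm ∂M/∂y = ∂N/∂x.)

Verify exactness: ∂M/∂y = ∂N/∂x ✓
Find F(x,y) such that ∂F/∂x = M, ∂F/∂y = N
Solution: 3x·sin(y) + 6x² = C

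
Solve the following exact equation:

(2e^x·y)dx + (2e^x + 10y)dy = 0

Verify exactness: ∂M/∂y = ∂N/∂x ✓
Find F(x,y) such that ∂F/∂x = M, ∂F/∂y = N
Solution: 2e^x·y + 5y² = C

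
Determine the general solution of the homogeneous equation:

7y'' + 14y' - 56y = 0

Characteristic equation: 7r² + 14r - 56 = 0
Divide by 7: r² + 2r - 8 = 0
Roots: r = 2, -4 (distinct real)
General solution: y = C₁e^(2x) + C₂e^(-4x)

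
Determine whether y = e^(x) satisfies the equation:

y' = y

Verification:
y = e^(x)
y' = e^(x)
y = e^(x)
y' = y ✓

Yes, it is a solution.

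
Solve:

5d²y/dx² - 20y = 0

Characteristic equation: 5r² - 20 = 0
Divide by 5: r² - 4 = 0
Roots: r = 2, -2 (distinct real)
General solution: y = C₁e^(2x) + C₂e^(-2x)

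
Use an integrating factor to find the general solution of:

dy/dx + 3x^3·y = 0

Using integrating factor method:

General solution: y = Ce^(-3x^4/4)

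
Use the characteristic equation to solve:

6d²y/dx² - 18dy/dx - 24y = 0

Characteristic equation: 6r² - 18r - 24 = 0
Divide by 6: r² - 3r - 4 = 0
Roots: r = 4, -1 (distinct real)
General solution: y = C₁e^(4x) + C₂e^(-x)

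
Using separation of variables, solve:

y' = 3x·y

Separating variables and integrating:
ln|y| = 3x^2/2 + C

General solution: y = Ce^(3x^2/2)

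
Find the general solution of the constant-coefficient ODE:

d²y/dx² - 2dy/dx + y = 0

Characteristic equation: r² - 2r + 1 = 0
Factored: (r - 1)² = 0
Repeated root: r = 1
General solution: y = (C₁ + C₂x)e^x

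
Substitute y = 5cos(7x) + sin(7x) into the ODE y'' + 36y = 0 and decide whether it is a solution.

Verification:
y'' = -245cos(7x) - 49sin(7x)
y'' + 36y ≠ 0 (frequency mismatch: got 49 instead of 36)

No, it is not a solution.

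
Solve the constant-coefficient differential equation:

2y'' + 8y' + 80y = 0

Characteristic equation: 2r² + 8r + 80 = 0
Divide by 2: r² + 4r + 40 = 0
Roots: r = -2 ± 6i (complex conjugates)
General solution: y = e^(-2x)(C₁cos(6x) + C₂sin(6x))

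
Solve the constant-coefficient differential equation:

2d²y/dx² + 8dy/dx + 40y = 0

Characteristic equation: 2r² + 8r + 40 = 0
Divide by 2: r² + 4r + 20 = 0
Roots: r = -2 ± 4i (complex conjugates)
General solution: y = e^(-2x)(C₁cos(4x) + C₂sin(4x))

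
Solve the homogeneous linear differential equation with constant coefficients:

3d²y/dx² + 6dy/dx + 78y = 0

Characteristic equation: 3r² + 6r + 78 = 0
Divide by 3: r² + 2r + 26 = 0
Roots: r = -1 ± 5i (complex conjugates)
General solution: y = e^(-x)(C₁cos(5x) + C₂sin(5x))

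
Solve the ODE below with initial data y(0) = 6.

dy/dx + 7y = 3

General solution: y = 3/7 + Ce^(-7x)
Applying y(0) = 6: C = 6 - 3/7 = 39/7
Particular solution: y = 3/7 + (39/7)e^(-7x)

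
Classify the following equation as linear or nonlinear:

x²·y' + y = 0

Linear (y and its derivatives appear to the first power only, no products of y terms)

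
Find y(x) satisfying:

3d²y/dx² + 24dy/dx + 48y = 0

Characteristic equation: 3r² + 24r + 48 = 0
Divide by 3: r² + 8r + 16 = 0
Factored: (r + 4)² = 0
Repeated root: r = -4
General solution: y = (C₁ + C₂x)e^(-4x)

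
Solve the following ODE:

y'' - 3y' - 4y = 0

Characteristic equation: r² - 3r - 4 = 0
Roots: r = 4, -1 (distinct real)
General solution: y = C₁e^(4x) + C₂e^(-x)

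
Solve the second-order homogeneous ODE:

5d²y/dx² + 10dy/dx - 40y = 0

Characteristic equation: 5r² + 10r - 40 = 0
Divide by 5: r² + 2r - 8 = 0
Roots: r = 2, -4 (distinct real)
General solution: y = C₁e^(2x) + C₂e^(-4x)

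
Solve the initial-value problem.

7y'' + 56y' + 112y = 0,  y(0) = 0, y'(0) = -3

General solution: y = (C₁ + C₂x)e^(-4x)
Repeated root r = -4
Applying ICs: C₁ = 0, C₂ = -3
Particular solution: y = -3xe^(-4x)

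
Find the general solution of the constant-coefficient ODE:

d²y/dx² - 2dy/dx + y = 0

Characteristic equation: r² - 2r + 1 = 0
Factored: (r - 1)² = 0
Repeated root: r = 1
General solution: y = (C₁ + C₂x)e^x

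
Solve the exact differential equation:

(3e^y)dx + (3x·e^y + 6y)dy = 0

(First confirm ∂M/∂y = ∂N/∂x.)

Verify exactness: ∂M/∂y = ∂N/∂x ✓
Find F(x,y) such that ∂F/∂x = M, ∂F/∂y = N
Solution: 3x·e^y + 3y² = C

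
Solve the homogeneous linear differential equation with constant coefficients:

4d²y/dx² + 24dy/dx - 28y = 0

Characteristic equation: 4r² + 24r - 28 = 0
Divide by 4: r² + 6r - 7 = 0
Roots: r = 1, -7 (distinct real)
General solution: y = C₁e^x + C₂e^(-7x)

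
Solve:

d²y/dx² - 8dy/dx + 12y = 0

Characteristic equation: r² - 8r + 12 = 0
Roots: r = 2, 6 (distinct real)
General solution: y = C₁e^(2x) + C₂e^(6x)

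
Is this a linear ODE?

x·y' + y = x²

Yes. Linear (y and its derivatives appear to the first power only, no products of y terms)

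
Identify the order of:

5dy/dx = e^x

The order is 1 (highest derivative is of order 1).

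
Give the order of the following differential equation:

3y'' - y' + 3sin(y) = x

The order is 2 (highest derivative is of order 2).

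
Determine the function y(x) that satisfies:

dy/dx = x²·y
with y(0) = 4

General solution: y = Ce^(x³/3)
Applying IC y(0) = 4:
Particular solution: y = 4e^(x³/3)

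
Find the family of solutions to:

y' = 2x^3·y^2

Separating variables and integrating:
-1/y = x^4/2 + C

General solution: y^-1 = (-1/2)x^4 + C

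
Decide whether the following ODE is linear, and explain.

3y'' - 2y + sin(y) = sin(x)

Nonlinear (sin(y) is nonlinear in y)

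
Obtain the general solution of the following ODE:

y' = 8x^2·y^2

Separating variables and integrating:
-1/y = 8x^3/3 + C

General solution: y^-1 = (-8/3)x^3 + C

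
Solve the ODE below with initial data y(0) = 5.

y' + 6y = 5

General solution: y = 5/6 + Ce^(-6x)
Applying y(0) = 5: C = 5 - 5/6 = 25/6
Particular solution: y = 5/6 + (25/6)e^(-6x)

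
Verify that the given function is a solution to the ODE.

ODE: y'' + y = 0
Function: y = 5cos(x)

Verification:
y'' = -5cos(x)
y'' + y = 0 ✓

Yes, it is a solution.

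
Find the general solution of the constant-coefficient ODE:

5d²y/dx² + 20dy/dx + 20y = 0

Characteristic equation: 5r² + 20r + 20 = 0
Divide by 5: r² + 4r + 4 = 0
Factored: (r + 2)² = 0
Repeated root: r = -2
General solution: y = (C₁ + C₂x)e^(-2x)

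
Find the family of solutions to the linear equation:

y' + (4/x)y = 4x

Using integrating factor method:

General solution: y = (2/3)x^2 + Cx^(-4)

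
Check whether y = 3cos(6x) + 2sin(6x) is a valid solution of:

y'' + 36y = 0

Verification:
y'' = -108cos(6x) - 72sin(6x)
y'' + 36y = 0 ✓

Yes, it is a solution.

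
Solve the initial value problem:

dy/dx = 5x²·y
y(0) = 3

General solution: y = Ce^(5x³/3)
Applying IC y(0) = 3:
Particular solution: y = 3e^(5x³/3)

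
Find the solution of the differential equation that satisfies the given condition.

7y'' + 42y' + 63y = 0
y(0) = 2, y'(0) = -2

General solution: y = (C₁ + C₂x)e^(-3x)
Repeated root r = -3
Applying ICs: C₁ = 2, C₂ = 4
Particular solution: y = (2 + 4x)e^(-3x)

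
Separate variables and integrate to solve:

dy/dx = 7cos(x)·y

Separating variables and integrating:
ln|y| = 7sin(x) + C

General solution: y = Ce^(7sin(x))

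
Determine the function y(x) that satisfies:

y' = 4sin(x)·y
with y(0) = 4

General solution: y = Ce^(-4cos(x))
Applying IC y(0) = 4:
Particular solution: y = 4e^(4(1-cos(x)))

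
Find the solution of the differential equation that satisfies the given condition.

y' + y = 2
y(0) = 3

General solution: y = 2 + Ce^(-x)
Applying y(0) = 3: C = 3 - 2 = 1
Particular solution: y = 2 + e^(-x)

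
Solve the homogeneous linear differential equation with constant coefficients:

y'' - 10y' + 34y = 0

Characteristic equation: r² - 10r + 34 = 0
Roots: r = 5 ± 3i (complex conjugates)
General solution: y = e^(5x)(C₁cos(3x) + C₂sin(3x))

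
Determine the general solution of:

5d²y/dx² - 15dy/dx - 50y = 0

Characteristic equation: 5r² - 15r - 50 = 0
Divide by 5: r² - 3r - 10 = 0
Roots: r = 5, -2 (distinct real)
General solution: y = C₁e^(5x) + C₂e^(-2x)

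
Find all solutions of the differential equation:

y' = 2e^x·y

Separating variables and integrating:
ln|y| = 2e^x + C

General solution: y = Ce^(2e^x)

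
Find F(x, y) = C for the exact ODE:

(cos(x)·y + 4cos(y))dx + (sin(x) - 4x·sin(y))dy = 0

Verify exactness: ∂M/∂y = ∂N/∂x ✓
Find F(x,y) such that ∂F/∂x = M, ∂F/∂y = N
Solution: sin(x)·y + 4x·cos(y) = C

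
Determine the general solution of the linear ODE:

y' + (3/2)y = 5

Using integrating factor method:

General solution: y = 10/3 + Ce^(-3x/2)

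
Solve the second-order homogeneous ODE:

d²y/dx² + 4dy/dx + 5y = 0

Characteristic equation: r² + 4r + 5 = 0
Roots: r = -2 ± i (complex conjugates)
General solution: y = e^(-2x)(C₁cos(x) + C₂sin(x))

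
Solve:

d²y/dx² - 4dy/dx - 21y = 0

Characteristic equation: r² - 4r - 21 = 0
Roots: r = 7, -3 (distinct real)
General solution: y = C₁e^(7x) + C₂e^(-3x)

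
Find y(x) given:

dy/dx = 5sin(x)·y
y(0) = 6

General solution: y = Ce^(-5cos(x))
Applying IC y(0) = 6:
Particular solution: y = 6e^(5(1-cos(x)))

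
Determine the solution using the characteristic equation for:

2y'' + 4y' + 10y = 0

Characteristic equation: 2r² + 4r + 10 = 0
Divide by 2: r² + 2r + 5 = 0
Roots: r = -1 ± 2i (complex conjugates)
General solution: y = e^(-x)(C₁cos(2x) + C₂sin(2x))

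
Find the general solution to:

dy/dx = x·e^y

Separating variables and integrating:
-e^(-y) = x²/2 + C

General solution: y = -ln(C - x²/2)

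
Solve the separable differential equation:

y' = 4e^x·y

Separating variables and integrating:
ln|y| = 4e^x + C

General solution: y = Ce^(4e^x)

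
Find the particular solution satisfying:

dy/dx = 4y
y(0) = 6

General solution: y = Ce^(4x)
Applying IC y(0) = 6:
Particular solution: y = 6e^(4x)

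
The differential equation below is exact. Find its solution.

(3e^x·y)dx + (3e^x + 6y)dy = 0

Verify exactness: ∂M/∂y = ∂N/∂x ✓
Find F(x,y) such that ∂F/∂x = M, ∂F/∂y = N
Solution: 3e^x·y + 3y² = C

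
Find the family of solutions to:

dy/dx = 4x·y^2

Separating variables and integrating:
-1/y = 2x^2 + C

General solution: y^-1 = -2x^2 + C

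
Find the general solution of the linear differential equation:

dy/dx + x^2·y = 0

Using integrating factor method:

General solution: y = Ce^(-x^3/3)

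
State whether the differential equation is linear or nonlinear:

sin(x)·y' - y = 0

Linear (y and its derivatives appear to the first power only, no products of y terms)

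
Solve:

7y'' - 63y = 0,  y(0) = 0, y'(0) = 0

General solution: y = C₁e^(3x) + C₂e^(-3x)
Applying ICs: C₁ = 0, C₂ = 0
Particular solution: y = 0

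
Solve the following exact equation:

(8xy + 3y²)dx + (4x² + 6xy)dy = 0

Verify exactness: ∂M/∂y = ∂N/∂x ✓
Find F(x,y) such that ∂F/∂x = M, ∂F/∂y = N
Solution: 4x²y + 3xy² = C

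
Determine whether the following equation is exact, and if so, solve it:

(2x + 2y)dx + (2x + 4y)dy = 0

Verify exactness: ∂M/∂y = ∂N/∂x ✓
Find F(x,y) such that ∂F/∂x = M, ∂F/∂y = N
Solution: x² + 2xy + 2y² = C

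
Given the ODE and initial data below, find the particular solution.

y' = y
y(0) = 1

General solution: y = Ce^x
Applying IC y(0) = 1:
Particular solution: y = e^x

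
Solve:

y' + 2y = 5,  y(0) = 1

General solution: y = 5/2 + Ce^(-2x)
Applying y(0) = 1: C = 1 - 5/2 = -3/2
Particular solution: y = 5/2 - (3/2)e^(-2x)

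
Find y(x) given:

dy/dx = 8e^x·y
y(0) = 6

General solution: y = Ce^(8e^x)
Applying IC y(0) = 6:
Particular solution: y = 6e^(8(e^x - 1))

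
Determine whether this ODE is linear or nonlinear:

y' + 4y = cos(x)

Linear (y and its derivatives appear to the first power only, no products of y terms)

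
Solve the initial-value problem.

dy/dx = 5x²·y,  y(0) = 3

General solution: y = Ce^(5x³/3)
Applying IC y(0) = 3:
Particular solution: y = 3e^(5x³/3)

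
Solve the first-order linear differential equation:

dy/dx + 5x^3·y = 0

Using integrating factor method:

General solution: y = Ce^(-5x^4/4)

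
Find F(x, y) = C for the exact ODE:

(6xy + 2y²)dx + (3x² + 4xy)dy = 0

Verify exactness: ∂M/∂y = ∂N/∂x ✓
Find F(x,y) such that ∂F/∂x = M, ∂F/∂y = N
Solution: 3x²y + 2xy² = C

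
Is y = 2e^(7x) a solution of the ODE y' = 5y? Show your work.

Verification:
y = 2e^(7x)
y' = 14e^(7x)
But 5y = 10e^(7x)
y' ≠ 5y — the derivative does not match

No, it is not a solution.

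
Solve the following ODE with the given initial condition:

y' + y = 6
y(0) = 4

General solution: y = 6 + Ce^(-x)
Applying y(0) = 4: C = 4 - 6 = -2
Particular solution: y = 6 - 2e^(-x)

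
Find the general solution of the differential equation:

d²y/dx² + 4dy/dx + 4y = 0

Characteristic equation: r² + 4r + 4 = 0
Factored: (r + 2)² = 0
Repeated root: r = -2
General solution: y = (C₁ + C₂x)e^(-2x)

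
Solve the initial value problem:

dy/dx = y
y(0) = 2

General solution: y = Ce^x
Applying IC y(0) = 2:
Particular solution: y = 2e^x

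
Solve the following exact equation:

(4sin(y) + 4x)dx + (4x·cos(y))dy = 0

Verify exactness: ∂M/∂y = ∂N/∂x ✓
Find F(x,y) such that ∂F/∂x = M, ∂F/∂y = N
Solution: 4x·sin(y) + 2x² = C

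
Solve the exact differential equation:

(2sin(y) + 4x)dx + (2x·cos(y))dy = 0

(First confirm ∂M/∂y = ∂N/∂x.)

Verify exactness: ∂M/∂y = ∂N/∂x ✓
Find F(x,y) such that ∂F/∂x = M, ∂F/∂y = N
Solution: 2x·sin(y) + 2x² = C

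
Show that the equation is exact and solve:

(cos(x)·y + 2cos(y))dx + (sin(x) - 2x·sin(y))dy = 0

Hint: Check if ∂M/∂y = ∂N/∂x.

Verify exactness: ∂M/∂y = ∂N/∂x ✓
Find F(x,y) such that ∂F/∂x = M, ∂F/∂y = N
Solution: sin(x)·y + 2x·cos(y) = C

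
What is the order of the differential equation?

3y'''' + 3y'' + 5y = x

The order is 4 (highest derivative is of order 4).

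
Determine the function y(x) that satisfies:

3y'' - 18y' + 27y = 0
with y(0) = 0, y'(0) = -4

General solution: y = (C₁ + C₂x)e^(3x)
Repeated root r = 3
Applying ICs: C₁ = 0, C₂ = -4
Particular solution: y = -4xe^(3x)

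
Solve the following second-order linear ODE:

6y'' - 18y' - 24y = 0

Characteristic equation: 6r² - 18r - 24 = 0
Divide by 6: r² - 3r - 4 = 0
Roots: r = 4, -1 (distinct real)
General solution: y = C₁e^(4x) + C₂e^(-x)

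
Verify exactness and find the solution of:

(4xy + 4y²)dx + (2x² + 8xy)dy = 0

Verify exactness: ∂M/∂y = ∂N/∂x ✓
Find F(x,y) such that ∂F/∂x = M, ∂F/∂y = N
Solution: 2x²y + 4xy² = C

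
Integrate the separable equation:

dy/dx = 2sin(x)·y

Separating variables and integrating:
ln|y| = -2cos(x) + C

General solution: y = Ce^(-2cos(x))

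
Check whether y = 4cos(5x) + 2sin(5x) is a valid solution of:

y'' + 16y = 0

Verification:
y'' = -100cos(5x) - 50sin(5x)
y'' + 16y ≠ 0 (frequency mismatch: got 25 instead of 16)

No, it is not a solution.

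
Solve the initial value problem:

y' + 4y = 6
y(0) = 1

General solution: y = 3/2 + Ce^(-4x)
Applying y(0) = 1: C = 1 - 3/2 = -1/2
Particular solution: y = 3/2 - (1/2)e^(-4x)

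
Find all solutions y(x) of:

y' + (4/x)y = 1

Using integrating factor method:

General solution: y = (1/5)x + Cx^(-4)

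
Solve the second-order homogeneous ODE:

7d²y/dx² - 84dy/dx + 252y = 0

Characteristic equation: 7r² - 84r + 252 = 0
Divide by 7: r² - 12r + 36 = 0
Factored: (r - 6)² = 0
Repeated root: r = 6
General solution: y = (C₁ + C₂x)e^(6x)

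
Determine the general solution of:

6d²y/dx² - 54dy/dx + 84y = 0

Characteristic equation: 6r² - 54r + 84 = 0
Divide by 6: r² - 9r + 14 = 0
Roots: r = 2, 7 (distinct real)
General solution: y = C₁e^(2x) + C₂e^(7x)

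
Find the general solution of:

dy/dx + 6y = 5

Using integrating factor method:

General solution: y = 5/6 + Ce^(-6x)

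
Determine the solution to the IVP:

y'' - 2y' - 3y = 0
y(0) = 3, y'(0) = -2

General solution: y = C₁e^(3x) + C₂e^(-x)
Applying ICs: C₁ = 1/4, C₂ = 11/4
Particular solution: y = (1/4)e^(3x) + (11/4)e^(-x)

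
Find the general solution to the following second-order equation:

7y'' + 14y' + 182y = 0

Characteristic equation: 7r² + 14r + 182 = 0
Divide by 7: r² + 2r + 26 = 0
Roots: r = -1 ± 5i (complex conjugates)
General solution: y = e^(-x)(C₁cos(5x) + C₂sin(5x))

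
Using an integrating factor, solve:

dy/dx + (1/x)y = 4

Using integrating factor method:

General solution: y = 2x + C/x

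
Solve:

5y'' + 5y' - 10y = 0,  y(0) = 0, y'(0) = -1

General solution: y = C₁e^x + C₂e^(-2x)
Applying ICs: C₁ = -1/3, C₂ = 1/3
Particular solution: y = -(1/3)e^x + (1/3)e^(-2x)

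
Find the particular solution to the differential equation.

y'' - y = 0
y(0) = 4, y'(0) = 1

General solution: y = C₁e^x + C₂e^(-x)
Applying ICs: C₁ = 5/2, C₂ = 3/2
Particular solution: y = (5/2)e^x + (3/2)e^(-x)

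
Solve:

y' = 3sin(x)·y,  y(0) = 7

General solution: y = Ce^(-3cos(x))
Applying IC y(0) = 7:
Particular solution: y = 7e^(3(1-cos(x)))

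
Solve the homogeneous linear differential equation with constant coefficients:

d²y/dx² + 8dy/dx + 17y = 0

Characteristic equation: r² + 8r + 17 = 0
Roots: r = -4 ± i (complex conjugates)
General solution: y = e^(-4x)(C₁cos(x) + C₂sin(x))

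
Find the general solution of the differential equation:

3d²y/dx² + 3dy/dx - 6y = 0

Characteristic equation: 3r² + 3r - 6 = 0
Divide by 3: r² + r - 2 = 0
Roots: r = 1, -2 (distinct real)
General solution: y = C₁e^x + C₂e^(-2x)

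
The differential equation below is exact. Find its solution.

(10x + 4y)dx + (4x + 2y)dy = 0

Verify exactness: ∂M/∂y = ∂N/∂x ✓
Find F(x,y) such that ∂F/∂x = M, ∂F/∂y = N
Solution: 5x² + 4xy + y² = C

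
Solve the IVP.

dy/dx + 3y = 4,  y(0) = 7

General solution: y = 4/3 + Ce^(-3x)
Applying y(0) = 7: C = 7 - 4/3 = 17/3
Particular solution: y = 4/3 + (17/3)e^(-3x)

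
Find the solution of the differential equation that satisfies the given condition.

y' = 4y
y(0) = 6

General solution: y = Ce^(4x)
Applying IC y(0) = 6:
Particular solution: y = 6e^(4x)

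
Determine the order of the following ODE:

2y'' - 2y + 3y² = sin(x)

The order is 2 (highest derivative is of order 2).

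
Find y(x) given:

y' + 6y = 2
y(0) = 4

General solution: y = 1/3 + Ce^(-6x)
Applying y(0) = 4: C = 4 - 1/3 = 11/3
Particular solution: y = 1/3 + (11/3)e^(-6x)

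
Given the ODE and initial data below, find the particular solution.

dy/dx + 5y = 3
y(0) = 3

General solution: y = 3/5 + Ce^(-5x)
Applying y(0) = 3: C = 3 - 3/5 = 12/5
Particular solution: y = 3/5 + (12/5)e^(-5x)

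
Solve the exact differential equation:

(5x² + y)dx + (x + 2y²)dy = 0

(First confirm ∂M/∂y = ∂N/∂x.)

Verify exactness: ∂M/∂y = ∂N/∂x ✓
Find F(x,y) such that ∂F/∂x = M, ∂F/∂y = N
Solution: 5x³/3 + xy + 2y³/3 = C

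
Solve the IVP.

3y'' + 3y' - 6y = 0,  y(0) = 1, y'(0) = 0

General solution: y = C₁e^x + C₂e^(-2x)
Applying ICs: C₁ = 2/3, C₂ = 1/3
Particular solution: y = (2/3)e^x + (1/3)e^(-2x)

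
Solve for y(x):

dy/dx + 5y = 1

Using integrating factor method:

General solution: y = 1/5 + Ce^(-5x)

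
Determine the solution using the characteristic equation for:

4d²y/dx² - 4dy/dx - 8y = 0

Characteristic equation: 4r² - 4r - 8 = 0
Divide by 4: r² - r - 2 = 0
Roots: r = 2, -1 (distinct real)
General solution: y = C₁e^(2x) + C₂e^(-x)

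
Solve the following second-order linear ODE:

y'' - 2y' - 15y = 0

Characteristic equation: r² - 2r - 15 = 0
Roots: r = 5, -3 (distinct real)
General solution: y = C₁e^(5x) + C₂e^(-3x)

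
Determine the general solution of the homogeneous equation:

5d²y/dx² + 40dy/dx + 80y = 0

Characteristic equation: 5r² + 40r + 80 = 0
Divide by 5: r² + 8r + 16 = 0
Factored: (r + 4)² = 0
Repeated root: r = -4
General solution: y = (C₁ + C₂x)e^(-4x)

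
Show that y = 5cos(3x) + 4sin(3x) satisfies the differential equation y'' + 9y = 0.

Verification:
y'' = -45cos(3x) - 36sin(3x)
y'' + 9y = 0 ✓

Yes, it is a solution.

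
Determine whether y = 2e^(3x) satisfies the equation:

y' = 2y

Verification:
y = 2e^(3x)
y' = 6e^(3x)
But 2y = 4e^(3x)
y' ≠ 2y — the derivative does not match

No, it is not a solution.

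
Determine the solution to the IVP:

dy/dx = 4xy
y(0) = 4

General solution: y = Ce^(2x²)
Applying IC y(0) = 4:
Particular solution: y = 4e^(2x²)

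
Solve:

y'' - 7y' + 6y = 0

Characteristic equation: r² - 7r + 6 = 0
Roots: r = 6, 1 (distinct real)
General solution: y = C₁e^(6x) + C₂e^x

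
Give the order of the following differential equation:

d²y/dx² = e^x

The order is 2 (highest derivative is of order 2).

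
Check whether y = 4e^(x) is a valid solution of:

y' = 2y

Verification:
y = 4e^(x)
y' = 4e^(x)
But 2y = 8e^(x)
y' ≠ 2y — the derivative does not match

No, it is not a solution.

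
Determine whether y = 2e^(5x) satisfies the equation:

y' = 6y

Verification:
y = 2e^(5x)
y' = 10e^(5x)
But 6y = 12e^(5x)
y' ≠ 6y — the derivative does not match

No, it is not a solution.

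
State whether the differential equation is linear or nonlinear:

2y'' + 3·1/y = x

Nonlinear (1/y term)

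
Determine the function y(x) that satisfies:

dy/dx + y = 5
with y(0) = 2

General solution: y = 5 + Ce^(-x)
Applying y(0) = 2: C = 2 - 5 = -3
Particular solution: y = 5 - 3e^(-x)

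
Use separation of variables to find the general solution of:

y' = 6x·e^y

Separating variables and integrating:
-e^(-y) = 3x² + C

General solution: y = -ln(C - 3x²)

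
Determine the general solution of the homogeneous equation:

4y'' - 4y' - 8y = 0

Characteristic equation: 4r² - 4r - 8 = 0
Divide by 4: r² - r - 2 = 0
Roots: r = 2, -1 (distinct real)
General solution: y = C₁e^(2x) + C₂e^(-x)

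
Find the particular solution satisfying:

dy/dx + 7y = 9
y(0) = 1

General solution: y = 9/7 + Ce^(-7x)
Applying y(0) = 1: C = 1 - 9/7 = -2/7
Particular solution: y = 9/7 - (2/7)e^(-7x)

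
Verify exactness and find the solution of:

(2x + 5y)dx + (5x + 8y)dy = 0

Verify exactness: ∂M/∂y = ∂N/∂x ✓
Find F(x,y) such that ∂F/∂x = M, ∂F/∂y = N
Solution: x² + 5xy + 4y² = C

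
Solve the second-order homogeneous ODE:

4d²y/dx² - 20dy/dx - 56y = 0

Characteristic equation: 4r² - 20r - 56 = 0
Divide by 4: r² - 5r - 14 = 0
Roots: r = 7, -2 (distinct real)
General solution: y = C₁e^(7x) + C₂e^(-2x)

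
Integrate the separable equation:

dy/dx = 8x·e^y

Separating variables and integrating:
-e^(-y) = 4x² + C

General solution: y = -ln(C - 4x²)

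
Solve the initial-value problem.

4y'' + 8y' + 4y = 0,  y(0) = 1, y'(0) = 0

General solution: y = (C₁ + C₂x)e^(-x)
Repeated root r = -1
Applying ICs: C₁ = 1, C₂ = 1
Particular solution: y = (1 + x)e^(-x)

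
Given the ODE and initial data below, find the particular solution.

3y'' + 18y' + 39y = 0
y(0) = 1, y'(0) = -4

General solution: y = e^(-3x)(C₁cos(2x) + C₂sin(2x))
Complex roots r = -3 ± 2i
Applying ICs: C₁ = 1, C₂ = -1/2
Particular solution: y = e^(-3x)(cos(2x) - (1/2)sin(2x))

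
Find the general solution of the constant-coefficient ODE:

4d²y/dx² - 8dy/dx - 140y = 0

Characteristic equation: 4r² - 8r - 140 = 0
Divide by 4: r² - 2r - 35 = 0
Roots: r = 7, -5 (distinct real)
General solution: y = C₁e^(7x) + C₂e^(-5x)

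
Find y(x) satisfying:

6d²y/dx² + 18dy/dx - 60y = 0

Characteristic equation: 6r² + 18r - 60 = 0
Divide by 6: r² + 3r - 10 = 0
Roots: r = 2, -5 (distinct real)
General solution: y = C₁e^(2x) + C₂e^(-5x)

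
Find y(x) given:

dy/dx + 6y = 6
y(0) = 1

General solution: y = 1 + Ce^(-6x)
Applying y(0) = 1: C = 1 - 1 = 0
Particular solution: y = 1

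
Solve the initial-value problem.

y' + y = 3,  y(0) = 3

General solution: y = 3 + Ce^(-x)
Applying y(0) = 3: C = 3 - 3 = 0
Particular solution: y = 3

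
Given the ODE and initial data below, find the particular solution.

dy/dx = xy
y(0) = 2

General solution: y = Ce^(x²/2)
Applying IC y(0) = 2:
Particular solution: y = 2e^(x²/2)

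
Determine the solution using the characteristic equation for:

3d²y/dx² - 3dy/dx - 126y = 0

Characteristic equation: 3r² - 3r - 126 = 0
Divide by 3: r² - r - 42 = 0
Roots: r = 7, -6 (distinct real)
General solution: y = C₁e^(7x) + C₂e^(-6x)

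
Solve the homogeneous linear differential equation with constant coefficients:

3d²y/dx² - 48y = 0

Characteristic equation: 3r² - 48 = 0
Divide by 3: r² - 16 = 0
Roots: r = 4, -4 (distinct real)
General solution: y = C₁e^(4x) + C₂e^(-4x)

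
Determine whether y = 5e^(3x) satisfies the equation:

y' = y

Verification:
y = 5e^(3x)
y' = 15e^(3x)
But y = 5e^(3x)
y' ≠ y — the derivative does not match

No, it is not a solution.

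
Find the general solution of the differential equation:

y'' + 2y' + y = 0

Characteristic equation: r² + 2r + 1 = 0
Factored: (r + 1)² = 0
Repeated root: r = -1
General solution: y = (C₁ + C₂x)e^(-x)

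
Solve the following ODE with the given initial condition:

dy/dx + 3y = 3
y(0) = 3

General solution: y = 1 + Ce^(-3x)
Applying y(0) = 3: C = 3 - 1 = 2
Particular solution: y = 1 + 2e^(-3x)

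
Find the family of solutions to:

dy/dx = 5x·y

Separating variables and integrating:
ln|y| = 5x^2/2 + C

General solution: y = Ce^(5x^2/2)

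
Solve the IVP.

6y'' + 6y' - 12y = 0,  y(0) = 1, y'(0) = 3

General solution: y = C₁e^x + C₂e^(-2x)
Applying ICs: C₁ = 5/3, C₂ = -2/3
Particular solution: y = (5/3)e^x - (2/3)e^(-2x)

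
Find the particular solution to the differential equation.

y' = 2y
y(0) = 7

General solution: y = Ce^(2x)
Applying IC y(0) = 7:
Particular solution: y = 7e^(2x)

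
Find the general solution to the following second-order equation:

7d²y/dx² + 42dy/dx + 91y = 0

Characteristic equation: 7r² + 42r + 91 = 0
Divide by 7: r² + 6r + 13 = 0
Roots: r = -3 ± 2i (complex conjugates)
General solution: y = e^(-3x)(C₁cos(2x) + C₂sin(2x))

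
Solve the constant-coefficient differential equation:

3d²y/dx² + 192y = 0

Characteristic equation: 3r² + 192 = 0
Divide by 3: r² + 64 = 0
Roots: r = ±8i (complex conjugates)
General solution: y = C₁cos(8x) + C₂sin(8x)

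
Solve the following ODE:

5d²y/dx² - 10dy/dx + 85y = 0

Characteristic equation: 5r² - 10r + 85 = 0
Divide by 5: r² - 2r + 17 = 0
Roots: r = 1 ± 4i (complex conjugates)
General solution: y = e^x(C₁cos(4x) + C₂sin(4x))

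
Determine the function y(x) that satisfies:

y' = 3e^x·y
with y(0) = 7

General solution: y = Ce^(3e^x)
Applying IC y(0) = 7:
Particular solution: y = 7e^(3(e^x - 1))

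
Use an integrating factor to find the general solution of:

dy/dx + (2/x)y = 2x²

Using integrating factor method:

General solution: y = (2/5)x^3 + Cx^(-2)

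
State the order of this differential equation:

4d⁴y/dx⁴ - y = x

The order is 4 (highest derivative is of order 4).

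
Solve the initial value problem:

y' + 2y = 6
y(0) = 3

General solution: y = 3 + Ce^(-2x)
Applying y(0) = 3: C = 3 - 3 = 0
Particular solution: y = 3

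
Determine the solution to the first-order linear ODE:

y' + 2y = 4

Using integrating factor method:

General solution: y = 2 + Ce^(-2x)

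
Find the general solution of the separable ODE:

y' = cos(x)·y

Separating variables and integrating:
ln|y| = sin(x) + C

General solution: y = Ce^(sin(x))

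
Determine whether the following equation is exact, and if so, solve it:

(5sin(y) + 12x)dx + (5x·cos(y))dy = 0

Verify exactness: ∂M/∂y = ∂N/∂x ✓
Find F(x,y) such that ∂F/∂x = M, ∂F/∂y = N
Solution: 5x·sin(y) + 6x² = C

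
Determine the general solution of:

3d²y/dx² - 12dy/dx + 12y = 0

Characteristic equation: 3r² - 12r + 12 = 0
Divide by 3: r² - 4r + 4 = 0
Factored: (r - 2)² = 0
Repeated root: r = 2
General solution: y = (C₁ + C₂x)e^(2x)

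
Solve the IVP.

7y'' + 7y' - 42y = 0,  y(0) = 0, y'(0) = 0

General solution: y = C₁e^(2x) + C₂e^(-3x)
Applying ICs: C₁ = 0, C₂ = 0
Particular solution: y = 0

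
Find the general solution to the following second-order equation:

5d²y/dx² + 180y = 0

Characteristic equation: 5r² + 180 = 0
Divide by 5: r² + 36 = 0
Roots: r = ±6i (complex conjugates)
General solution: y = C₁cos(6x) + C₂sin(6x)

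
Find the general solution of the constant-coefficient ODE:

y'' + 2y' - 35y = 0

Characteristic equation: r² + 2r - 35 = 0
Roots: r = 5, -7 (distinct real)
General solution: y = C₁e^(5x) + C₂e^(-7x)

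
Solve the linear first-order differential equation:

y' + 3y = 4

Using integrating factor method:

General solution: y = 4/3 + Ce^(-3x)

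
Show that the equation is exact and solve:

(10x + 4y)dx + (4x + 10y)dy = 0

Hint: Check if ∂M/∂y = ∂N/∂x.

Verify exactness: ∂M/∂y = ∂N/∂x ✓
Find F(x,y) such that ∂F/∂x = M, ∂F/∂y = N
Solution: 5x² + 4xy + 5y² = C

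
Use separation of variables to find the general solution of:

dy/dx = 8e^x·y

Separating variables and integrating:
ln|y| = 8e^x + C

General solution: y = Ce^(8e^x)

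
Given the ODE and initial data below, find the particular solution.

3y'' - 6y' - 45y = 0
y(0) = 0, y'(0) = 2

General solution: y = C₁e^(5x) + C₂e^(-3x)
Applying ICs: C₁ = 1/4, C₂ = -1/4
Particular solution: y = (1/4)e^(5x) - (1/4)e^(-3x)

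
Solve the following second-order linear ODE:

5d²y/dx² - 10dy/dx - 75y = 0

Characteristic equation: 5r² - 10r - 75 = 0
Divide by 5: r² - 2r - 15 = 0
Roots: r = 5, -3 (distinct real)
General solution: y = C₁e^(5x) + C₂e^(-3x)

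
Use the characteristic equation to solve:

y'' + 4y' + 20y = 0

Characteristic equation: r² + 4r + 20 = 0
Roots: r = -2 ± 4i (complex conjugates)
General solution: y = e^(-2x)(C₁cos(4x) + C₂sin(4x))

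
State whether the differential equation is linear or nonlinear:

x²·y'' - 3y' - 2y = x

Linear (y and its derivatives appear to the first power only, no products of y terms)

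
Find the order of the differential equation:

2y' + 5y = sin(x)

The order is 1 (highest derivative is of order 1).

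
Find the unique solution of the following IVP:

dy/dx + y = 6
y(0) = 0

General solution: y = 6 + Ce^(-x)
Applying y(0) = 0: C = 0 - 6 = -6
Particular solution: y = 6 - 6e^(-x)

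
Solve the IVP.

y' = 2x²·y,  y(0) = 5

General solution: y = Ce^(2x³/3)
Applying IC y(0) = 5:
Particular solution: y = 5e^(2x³/3)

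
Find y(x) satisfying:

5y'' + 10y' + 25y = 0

Characteristic equation: 5r² + 10r + 25 = 0
Divide by 5: r² + 2r + 5 = 0
Roots: r = -1 ± 2i (complex conjugates)
General solution: y = e^(-x)(C₁cos(2x) + C₂sin(2x))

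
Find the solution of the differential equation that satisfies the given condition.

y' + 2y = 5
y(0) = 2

General solution: y = 5/2 + Ce^(-2x)
Applying y(0) = 2: C = 2 - 5/2 = -1/2
Particular solution: y = 5/2 - (1/2)e^(-2x)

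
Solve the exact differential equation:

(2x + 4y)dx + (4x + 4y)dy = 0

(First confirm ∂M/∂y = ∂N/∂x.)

Verify exactness: ∂M/∂y = ∂N/∂x ✓
Find F(x,y) such that ∂F/∂x = M, ∂F/∂y = N
Solution: x² + 4xy + 2y² = C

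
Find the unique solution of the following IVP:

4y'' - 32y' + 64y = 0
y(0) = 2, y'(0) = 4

General solution: y = (C₁ + C₂x)e^(4x)
Repeated root r = 4
Applying ICs: C₁ = 2, C₂ = -4
Particular solution: y = (2 - 4x)e^(4x)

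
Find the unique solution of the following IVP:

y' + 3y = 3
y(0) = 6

General solution: y = 1 + Ce^(-3x)
Applying y(0) = 6: C = 6 - 1 = 5
Particular solution: y = 1 + 5e^(-3x)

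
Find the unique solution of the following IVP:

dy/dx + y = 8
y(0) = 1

General solution: y = 8 + Ce^(-x)
Applying y(0) = 1: C = 1 - 8 = -7
Particular solution: y = 8 - 7e^(-x)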